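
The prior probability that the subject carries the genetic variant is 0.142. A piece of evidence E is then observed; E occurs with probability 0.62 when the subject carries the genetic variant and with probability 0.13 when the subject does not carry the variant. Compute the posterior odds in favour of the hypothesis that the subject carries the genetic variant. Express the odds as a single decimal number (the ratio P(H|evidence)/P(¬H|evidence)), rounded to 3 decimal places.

Prior odds = 0.142/(1−0.142) = 0.16550.
Likelihood ratio for E = 0.62/0.13 = 4.7692.
Posterior odds = prior odds × LR = 0.78931.

Posterior odds ≈ 0.789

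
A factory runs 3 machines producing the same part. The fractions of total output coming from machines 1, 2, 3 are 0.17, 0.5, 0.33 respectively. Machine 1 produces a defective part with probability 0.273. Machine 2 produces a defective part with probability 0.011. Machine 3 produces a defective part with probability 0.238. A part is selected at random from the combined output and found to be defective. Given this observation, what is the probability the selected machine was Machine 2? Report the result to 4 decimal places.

Tabulate prior·likelihood by source: [1] prior 0.17, lik 0.273, product 0.04641; [2] prior 0.5, lik 0.011, product 0.005500; [3] prior 0.33, lik 0.238, product 0.07854.
Normalizing constant = 0.13045; the posterior for Machine 2 is its product over the sum, 0.005500/0.13045 = 0.0422.

Posterior probability ≈ 0.0422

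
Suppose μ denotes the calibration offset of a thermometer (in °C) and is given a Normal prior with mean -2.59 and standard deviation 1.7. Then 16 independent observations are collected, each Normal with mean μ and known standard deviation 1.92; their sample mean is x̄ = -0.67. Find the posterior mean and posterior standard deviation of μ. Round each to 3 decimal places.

Posterior mean ≈ -0.812; posterior SD ≈ 0.462

With known σ, the Normal prior is conjugate. Weight on the data is w = (n/σ²)/(n/σ² + 1/τ₀²) = 4.34028/(4.34028+0.346021) = 0.92616.
Posterior mean = w·x̄ + (1−w)·μ₀ = 0.92616·-0.67 + 0.073837·-2.59 = -0.812. Posterior variance = 1/(4.34028+0.346021) = 0.213388, so SD = 0.462.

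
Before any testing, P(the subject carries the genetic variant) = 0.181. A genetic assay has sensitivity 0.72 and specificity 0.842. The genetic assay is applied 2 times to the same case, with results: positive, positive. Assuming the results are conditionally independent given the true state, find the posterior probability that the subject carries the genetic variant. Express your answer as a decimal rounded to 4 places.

Let H be the event that the subject carries the genetic variant; start with P(H) = 0.181. P('positive'|H) = 0.72, P('positive'|¬H) = 0.158.
Update on result 1 ('positive'): P(H) ← 0.72·0.1810 / (0.72·0.1810 + 0.158·0.8190) = 0.13032/0.25972 = 0.5018.
Update on result 2 ('positive'): P(H) ← 0.72·0.5018 / (0.72·0.5018 + 0.158·0.4982) = 0.36127/0.43999 = 0.8211.

Posterior P(H) ≈ 0.8211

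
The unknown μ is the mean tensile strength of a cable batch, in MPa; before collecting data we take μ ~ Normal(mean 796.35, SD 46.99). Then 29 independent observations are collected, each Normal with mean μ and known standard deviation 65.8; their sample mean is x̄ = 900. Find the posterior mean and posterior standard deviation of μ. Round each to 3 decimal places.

Prior precision 1/τ₀² = 1/46.99² = 0.00045289; data precision n/σ² = 29/65.8² = 0.00669802.
Posterior precision = 0.00045289 + 0.00669802 = 0.00715090, giving posterior SD = 1/√0.00715090 = 11.826.
Posterior mean = (0.00045289·796.35 + 0.00669802·900) / 0.00715090 = 893.436.

Posterior mean ≈ 893.436; posterior SD ≈ 11.826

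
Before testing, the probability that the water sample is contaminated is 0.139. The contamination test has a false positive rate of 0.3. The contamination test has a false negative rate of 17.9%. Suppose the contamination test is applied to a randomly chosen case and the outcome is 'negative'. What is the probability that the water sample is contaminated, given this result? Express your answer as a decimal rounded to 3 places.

P(H | E) ≈ 0.040

Let H be the event that the water sample is contaminated. P(H) = 0.139, so P(¬H) = 0.861. With E the 'negative' result, P(E|H) = 0.179 and P(E|¬H) = 0.7.
P(E) = 0.179·0.139 + 0.7·0.861 = 0.024881 + 0.60270 = 0.62758.
By Bayes' theorem, P(H|E) = 0.024881 / 0.62758 = 0.040.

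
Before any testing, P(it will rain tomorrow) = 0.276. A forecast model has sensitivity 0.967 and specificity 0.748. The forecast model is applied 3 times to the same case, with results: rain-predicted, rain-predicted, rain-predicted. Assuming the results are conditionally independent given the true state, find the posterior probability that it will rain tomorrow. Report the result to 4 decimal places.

Let H be the event that it will rain tomorrow; start with P(H) = 0.276. P('rain-predicted'|H) = 0.967, P('rain-predicted'|¬H) = 0.252.
Update on result 1 ('rain-predicted'): P(H) ← 0.967·0.2760 / (0.967·0.2760 + 0.252·0.7240) = 0.26689/0.44934 = 0.5940.
Update on result 2 ('rain-predicted'): P(H) ← 0.967·0.5940 / (0.967·0.5940 + 0.252·0.4060) = 0.57436/0.67668 = 0.8488.
Update on result 3 ('rain-predicted'): P(H) ← 0.967·0.8488 / (0.967·0.8488 + 0.252·0.1512) = 0.82078/0.85889 = 0.9556.

Posterior P(H) ≈ 0.9556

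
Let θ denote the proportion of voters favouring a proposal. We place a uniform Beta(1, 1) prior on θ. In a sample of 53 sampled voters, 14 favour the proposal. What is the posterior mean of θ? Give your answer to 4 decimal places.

Posterior mean ≈ 0.2727

Observing 14 successes and 39 failures updates Beta(1, 1) by adding the success and failure counts to the two shape parameters: α = 1+14 = 15, β = 1+39 = 40.
E[θ | data] = 15/(15+40) = 0.2727.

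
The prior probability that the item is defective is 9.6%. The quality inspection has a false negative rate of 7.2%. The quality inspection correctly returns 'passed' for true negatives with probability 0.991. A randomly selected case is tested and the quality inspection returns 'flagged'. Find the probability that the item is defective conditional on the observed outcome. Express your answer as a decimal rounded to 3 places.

Write H for 'the item is defective'. Prior odds H:¬H = 0.096/0.904 = 0.10619. For the 'flagged' outcome, the likelihood ratio is 0.928/0.009 = 103.11.
Posterior odds = 0.10619 × 103.11 = 10.950, so P(H|E) = 10.950/(1+10.950) = 0.916.

P(H | E) ≈ 0.916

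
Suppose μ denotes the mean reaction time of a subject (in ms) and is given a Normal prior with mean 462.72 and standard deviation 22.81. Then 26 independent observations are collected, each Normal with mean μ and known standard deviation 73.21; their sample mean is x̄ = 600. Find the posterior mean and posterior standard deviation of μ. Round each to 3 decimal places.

Posterior mean ≈ 561.044; posterior SD ≈ 12.151

Prior precision 1/τ₀² = 1/22.81² = 0.00192198; data precision n/σ² = 26/73.21² = 0.00485101.
Posterior precision = 0.00192198 + 0.00485101 = 0.00677300, giving posterior SD = 1/√0.00677300 = 12.151.
Posterior mean = (0.00192198·462.72 + 0.00485101·600) / 0.00677300 = 561.044.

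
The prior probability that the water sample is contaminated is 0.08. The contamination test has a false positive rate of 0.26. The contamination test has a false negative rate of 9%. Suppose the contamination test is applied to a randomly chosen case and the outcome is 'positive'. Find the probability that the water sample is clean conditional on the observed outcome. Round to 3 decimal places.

Write H for 'the water sample is contaminated'. Prior odds H:¬H = 0.08/0.92 = 0.086957. For the 'positive' outcome, the likelihood ratio is 0.91/0.26 = 3.5000.
Posterior odds = 0.086957 × 3.5000 = 0.30435, so P(H|E) = 0.30435/(1+0.30435) = 0.233. Then P(¬H|E) = 1 − 0.233 = 0.767.

P(¬H | E) ≈ 0.767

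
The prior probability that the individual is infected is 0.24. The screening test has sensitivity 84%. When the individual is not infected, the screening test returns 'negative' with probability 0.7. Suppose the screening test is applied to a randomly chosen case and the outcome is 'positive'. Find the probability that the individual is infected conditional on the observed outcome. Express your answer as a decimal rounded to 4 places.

Let H be the event that the individual is infected. P(H) = 0.24, so P(¬H) = 0.76. With E the 'positive' result, P(E|H) = 0.84 and P(E|¬H) = 0.3.
P(E) = 0.84·0.24 + 0.3·0.76 = 0.20160 + 0.22800 = 0.42960.
By Bayes' theorem, P(H|E) = 0.20160 / 0.42960 = 0.4693.

P(H | E) ≈ 0.4693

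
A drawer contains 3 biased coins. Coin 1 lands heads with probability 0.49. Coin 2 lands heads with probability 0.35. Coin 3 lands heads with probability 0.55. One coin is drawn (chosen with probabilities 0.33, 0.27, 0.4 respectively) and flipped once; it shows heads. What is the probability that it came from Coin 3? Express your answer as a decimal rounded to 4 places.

Posterior probability ≈ 0.4620

Tabulate prior·likelihood by source: [1] prior 0.33, lik 0.49, product 0.1617; [2] prior 0.27, lik 0.35, product 0.09450; [3] prior 0.4, lik 0.55, product 0.2200.
Normalizing constant = 0.47620; the posterior for Coin 3 is its product over the sum, 0.2200/0.47620 = 0.4620.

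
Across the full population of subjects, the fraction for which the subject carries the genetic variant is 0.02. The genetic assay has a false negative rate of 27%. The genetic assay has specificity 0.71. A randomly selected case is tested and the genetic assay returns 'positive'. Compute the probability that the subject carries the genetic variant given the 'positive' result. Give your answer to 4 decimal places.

Write H for 'the subject carries the genetic variant'. Prior odds H:¬H = 0.02/0.98 = 0.020408. For the 'positive' outcome, the likelihood ratio is 0.73/0.29 = 2.5172.
Posterior odds = 0.020408 × 2.5172 = 0.051372, so P(H|E) = 0.051372/(1+0.051372) = 0.0489.

P(H | E) ≈ 0.0489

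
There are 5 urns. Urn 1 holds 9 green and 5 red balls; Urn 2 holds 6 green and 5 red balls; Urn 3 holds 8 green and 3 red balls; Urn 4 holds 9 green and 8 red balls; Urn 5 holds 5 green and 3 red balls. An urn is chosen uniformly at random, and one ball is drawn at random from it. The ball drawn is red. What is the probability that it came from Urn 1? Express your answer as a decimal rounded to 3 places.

P(red|Urn 1) = 0.3571; P(red|Urn 2) = 0.4545; P(red|Urn 3) = 0.2727; P(red|Urn 4) = 0.4706; P(red|Urn 5) = 0.375.
Prior × likelihood for each source: 0.2·0.3571=0.07143, 0.2·0.4545=0.09091, 0.2·0.2727=0.05455, 0.2·0.4706=0.09412, 0.2·0.375=0.07500. Summing gives P(red) = 0.38600.
P(Urn 1 | red) = 0.07143 / 0.38600 = 0.185.

Posterior probability ≈ 0.185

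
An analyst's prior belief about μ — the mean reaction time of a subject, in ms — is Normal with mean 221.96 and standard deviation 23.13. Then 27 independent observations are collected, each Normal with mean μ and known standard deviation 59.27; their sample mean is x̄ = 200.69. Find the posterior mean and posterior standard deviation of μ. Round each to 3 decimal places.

Posterior mean ≈ 204.851; posterior SD ≈ 10.230

Prior precision 1/τ₀² = 1/23.13² = 0.00186917; data precision n/σ² = 27/59.27² = 0.00768589.
Posterior precision = 0.00186917 + 0.00768589 = 0.00955506, giving posterior SD = 1/√0.00955506 = 10.230.
Posterior mean = (0.00186917·221.96 + 0.00768589·200.69) / 0.00955506 = 204.851.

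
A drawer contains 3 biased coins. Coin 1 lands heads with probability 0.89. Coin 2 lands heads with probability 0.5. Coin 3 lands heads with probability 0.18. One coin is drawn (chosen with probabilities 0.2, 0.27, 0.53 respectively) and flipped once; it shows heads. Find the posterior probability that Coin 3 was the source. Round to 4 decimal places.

Posterior probability ≈ 0.2336

Tabulate prior·likelihood by source: [1] prior 0.2, lik 0.89, product 0.1780; [2] prior 0.27, lik 0.5, product 0.1350; [3] prior 0.53, lik 0.18, product 0.09540.
Normalizing constant = 0.40840; the posterior for Coin 3 is its product over the sum, 0.09540/0.40840 = 0.2336.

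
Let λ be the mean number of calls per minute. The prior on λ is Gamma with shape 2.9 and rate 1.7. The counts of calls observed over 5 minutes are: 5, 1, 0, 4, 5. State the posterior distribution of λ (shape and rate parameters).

Posterior: Gamma(shape=17.9, rate=6.7)

Total count ∑xᵢ = 15 over n = 5 minutes.
Gamma is conjugate to the Poisson likelihood: posterior is Gamma(shape = 2.9+15 = 17.9, rate = 1.7+5 = 6.7).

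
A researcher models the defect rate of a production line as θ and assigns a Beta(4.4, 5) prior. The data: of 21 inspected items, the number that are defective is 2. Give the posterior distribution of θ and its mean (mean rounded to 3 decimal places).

The binomial likelihood is conjugate to the Beta prior: with 2 successes and 19 failures, the posterior is Beta(4.4+2, 5+19) = Beta(6.4, 24).
E[θ | data] = 6.4/(6.4+24) = 0.211.

Posterior: Beta(6.4, 24); mean ≈ 0.211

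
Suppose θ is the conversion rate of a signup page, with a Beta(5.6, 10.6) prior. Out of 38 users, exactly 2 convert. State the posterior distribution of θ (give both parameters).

Posterior: Beta(7.6, 46.6)

The binomial likelihood is conjugate to the Beta prior: with 2 successes and 36 failures, the posterior is Beta(5.6+2, 10.6+36) = Beta(7.6, 46.6).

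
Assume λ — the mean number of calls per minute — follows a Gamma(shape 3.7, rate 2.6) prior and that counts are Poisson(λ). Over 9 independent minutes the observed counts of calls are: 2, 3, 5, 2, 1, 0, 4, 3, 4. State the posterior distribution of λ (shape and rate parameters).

Posterior: Gamma(shape=27.7, rate=11.6)

The Poisson likelihood adds the total count to the shape and the number of exposure periods to the rate. Here ∑xᵢ = 24 and n = 9, so shape 3.7→27.7 and rate 2.6→11.6.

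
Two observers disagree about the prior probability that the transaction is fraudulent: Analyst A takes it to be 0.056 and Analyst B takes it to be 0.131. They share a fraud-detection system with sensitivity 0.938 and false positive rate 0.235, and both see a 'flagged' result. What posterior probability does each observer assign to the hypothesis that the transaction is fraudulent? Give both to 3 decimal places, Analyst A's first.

Analyst A: 0.191; Analyst B: 0.376

The likelihood ratio for a 'flagged' result is 0.938/0.235 = 3.9915.
Analyst A: prior odds 0.056/0.944 = 0.059322; posterior odds 0.23678; posterior probability 0.191.
Analyst B: prior odds 0.131/0.869 = 0.15075; posterior odds 0.60171; posterior probability 0.376.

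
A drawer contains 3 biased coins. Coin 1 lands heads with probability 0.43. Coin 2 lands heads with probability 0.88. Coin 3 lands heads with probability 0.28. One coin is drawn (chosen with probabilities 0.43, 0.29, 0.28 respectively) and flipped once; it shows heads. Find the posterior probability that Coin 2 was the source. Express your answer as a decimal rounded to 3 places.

Posterior probability ≈ 0.492

Tabulate prior·likelihood by source: [1] prior 0.43, lik 0.43, product 0.1849; [2] prior 0.29, lik 0.88, product 0.2552; [3] prior 0.28, lik 0.28, product 0.07840.
Normalizing constant = 0.51850; the posterior for Coin 2 is its product over the sum, 0.2552/0.51850 = 0.492.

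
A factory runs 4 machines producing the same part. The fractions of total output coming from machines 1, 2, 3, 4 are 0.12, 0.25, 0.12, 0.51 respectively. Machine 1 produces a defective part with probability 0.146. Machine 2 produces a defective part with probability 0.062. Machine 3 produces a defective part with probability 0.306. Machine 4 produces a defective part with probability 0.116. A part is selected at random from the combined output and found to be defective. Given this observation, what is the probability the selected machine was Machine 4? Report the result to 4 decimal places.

Posterior probability ≈ 0.4590

Tabulate prior·likelihood by source: [1] prior 0.12, lik 0.146, product 0.01752; [2] prior 0.25, lik 0.062, product 0.01550; [3] prior 0.12, lik 0.306, product 0.03672; [4] prior 0.51, lik 0.116, product 0.05916.
Normalizing constant = 0.12890; the posterior for Machine 4 is its product over the sum, 0.05916/0.12890 = 0.4590.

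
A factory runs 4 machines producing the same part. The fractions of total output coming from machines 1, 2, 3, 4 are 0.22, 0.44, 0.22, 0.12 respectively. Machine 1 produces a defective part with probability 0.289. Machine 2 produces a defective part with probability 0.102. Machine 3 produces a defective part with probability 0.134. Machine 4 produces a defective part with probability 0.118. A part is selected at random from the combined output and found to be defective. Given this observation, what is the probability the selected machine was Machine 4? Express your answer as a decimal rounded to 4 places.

Tabulate prior·likelihood by source: [1] prior 0.22, lik 0.289, product 0.06358; [2] prior 0.44, lik 0.102, product 0.04488; [3] prior 0.22, lik 0.134, product 0.02948; [4] prior 0.12, lik 0.118, product 0.01416.
Normalizing constant = 0.15210; the posterior for Machine 4 is its product over the sum, 0.01416/0.15210 = 0.0931.

Posterior probability ≈ 0.0931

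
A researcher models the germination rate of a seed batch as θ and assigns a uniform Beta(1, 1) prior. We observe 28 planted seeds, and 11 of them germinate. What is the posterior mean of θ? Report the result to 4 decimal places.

Posterior mean ≈ 0.4000

Observing 11 successes and 17 failures updates Beta(1, 1) by adding the success and failure counts to the two shape parameters: α = 1+11 = 12, β = 1+17 = 18.
E[θ | data] = 12/(12+18) = 0.4000.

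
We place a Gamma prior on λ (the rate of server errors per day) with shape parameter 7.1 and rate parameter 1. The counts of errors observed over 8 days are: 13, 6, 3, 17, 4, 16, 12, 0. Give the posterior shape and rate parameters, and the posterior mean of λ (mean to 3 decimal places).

The Poisson likelihood adds the total count to the shape and the number of exposure periods to the rate. Here ∑xᵢ = 71 and n = 8, so shape 7.1→78.1 and rate 1→9.
Posterior mean = shape/rate = 78.1/9 = 8.678.

Posterior: Gamma(shape=78.1, rate=9); mean ≈ 8.678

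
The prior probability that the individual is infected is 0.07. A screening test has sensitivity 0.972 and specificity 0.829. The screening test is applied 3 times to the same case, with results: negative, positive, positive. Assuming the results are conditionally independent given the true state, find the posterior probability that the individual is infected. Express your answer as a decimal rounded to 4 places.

Posterior P(H) ≈ 0.0759

Let H be the event that the individual is infected; start with P(H) = 0.07. P('positive'|H) = 0.972, P('positive'|¬H) = 0.171.
Update on result 1 ('negative'): P(H) ← 0.028·0.0700 / (0.028·0.0700 + 0.829·0.9300) = 0.0019600/0.77293 = 0.0025.
Update on result 2 ('positive'): P(H) ← 0.972·0.0025 / (0.972·0.0025 + 0.171·0.9975) = 0.0024648/0.17303 = 0.0142.
Update on result 3 ('positive'): P(H) ← 0.972·0.0142 / (0.972·0.0142 + 0.171·0.9858) = 0.013846/0.18241 = 0.0759.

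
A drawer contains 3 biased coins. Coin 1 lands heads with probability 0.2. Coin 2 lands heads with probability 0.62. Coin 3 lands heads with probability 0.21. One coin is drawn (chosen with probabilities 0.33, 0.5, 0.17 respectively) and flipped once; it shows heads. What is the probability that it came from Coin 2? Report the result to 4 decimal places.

Posterior probability ≈ 0.7530

P(heads|C1) = 0.2; P(heads|C2) = 0.62; P(heads|C3) = 0.21.
Prior × likelihood for each source: 0.33·0.2=0.06600, 0.5·0.62=0.3100, 0.17·0.21=0.03570. Summing gives P(heads) = 0.41170.
P(Coin 2 | heads) = 0.3100 / 0.41170 = 0.7530.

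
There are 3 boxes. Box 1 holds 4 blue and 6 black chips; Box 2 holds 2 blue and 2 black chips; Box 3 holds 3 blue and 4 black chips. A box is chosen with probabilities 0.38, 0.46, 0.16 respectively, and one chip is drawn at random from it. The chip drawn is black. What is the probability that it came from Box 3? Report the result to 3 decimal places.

Posterior probability ≈ 0.166

P(black|Box 1) = 0.6; P(black|Box 2) = 0.5; P(black|Box 3) = 0.5714.
Prior × likelihood for each source: 0.38·0.6=0.2280, 0.46·0.5=0.2300, 0.16·0.5714=0.09143. Summing gives P(black) = 0.54943.
P(Box 3 | black) = 0.09143 / 0.54943 = 0.166.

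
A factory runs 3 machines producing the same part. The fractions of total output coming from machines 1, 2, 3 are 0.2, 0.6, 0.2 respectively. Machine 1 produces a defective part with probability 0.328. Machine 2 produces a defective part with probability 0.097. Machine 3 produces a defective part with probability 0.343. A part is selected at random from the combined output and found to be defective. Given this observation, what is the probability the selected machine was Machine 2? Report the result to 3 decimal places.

P(defective|M1) = 0.328; P(defective|M2) = 0.097; P(defective|M3) = 0.343.
Prior × likelihood for each source: 0.2·0.328=0.06560, 0.6·0.097=0.05820, 0.2·0.343=0.06860. Summing gives P(defective) = 0.19240.
P(Machine 2 | defective) = 0.05820 / 0.19240 = 0.302.

Posterior probability ≈ 0.302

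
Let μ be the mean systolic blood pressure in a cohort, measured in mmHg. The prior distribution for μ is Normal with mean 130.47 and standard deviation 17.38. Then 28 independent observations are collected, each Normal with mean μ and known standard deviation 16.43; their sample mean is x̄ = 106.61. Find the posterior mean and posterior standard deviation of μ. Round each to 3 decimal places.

With known σ, the Normal prior is conjugate. Weight on the data is w = (n/σ²)/(n/σ² + 1/τ₀²) = 0.103725/(0.103725+0.00331055) = 0.96907.
Posterior mean = w·x̄ + (1−w)·μ₀ = 0.96907·106.61 + 0.030930·130.47 = 107.348. Posterior variance = 1/(0.103725+0.00331055) = 9.34270, so SD = 3.057.

Posterior mean ≈ 107.348; posterior SD ≈ 3.057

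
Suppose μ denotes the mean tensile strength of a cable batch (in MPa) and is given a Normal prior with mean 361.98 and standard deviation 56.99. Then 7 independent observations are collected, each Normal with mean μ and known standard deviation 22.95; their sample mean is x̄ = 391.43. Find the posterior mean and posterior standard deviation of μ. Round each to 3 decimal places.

Posterior mean ≈ 390.763; posterior SD ≈ 8.576

Prior precision 1/τ₀² = 1/56.99² = 0.00030790; data precision n/σ² = 7/22.95² = 0.0132902.
Posterior precision = 0.00030790 + 0.0132902 = 0.0135981, giving posterior SD = 1/√0.0135981 = 8.576.
Posterior mean = (0.00030790·361.98 + 0.0132902·391.43) / 0.0135981 = 390.763.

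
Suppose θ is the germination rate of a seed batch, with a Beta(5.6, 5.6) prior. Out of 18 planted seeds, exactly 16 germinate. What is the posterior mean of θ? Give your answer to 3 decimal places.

Posterior mean ≈ 0.740

The binomial likelihood is conjugate to the Beta prior: with 16 successes and 2 failures, the posterior is Beta(5.6+16, 5.6+2) = Beta(21.6, 7.6).
Posterior mean = α/(α+β) = 21.6/29.2 = 0.740.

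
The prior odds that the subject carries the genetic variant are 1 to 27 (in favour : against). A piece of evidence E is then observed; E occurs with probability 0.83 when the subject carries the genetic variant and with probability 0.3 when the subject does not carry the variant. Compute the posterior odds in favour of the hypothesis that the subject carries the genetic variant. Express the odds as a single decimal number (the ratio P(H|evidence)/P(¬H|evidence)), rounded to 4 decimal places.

Prior odds = 1/27 = 0.037037. In log-odds, ln(0.037037) = -3.2958.
Add log likelihood ratio: ln(2.7667) = 1.0176.
Posterior log-odds = -2.2782, so posterior odds = exp(-2.2782) = 0.10247.

Posterior odds ≈ 0.1025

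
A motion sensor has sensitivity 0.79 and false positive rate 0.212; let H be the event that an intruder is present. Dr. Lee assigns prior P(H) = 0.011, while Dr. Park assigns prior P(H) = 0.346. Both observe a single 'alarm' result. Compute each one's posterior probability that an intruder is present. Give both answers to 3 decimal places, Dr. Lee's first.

Dr. Lee: 0.040; Dr. Park: 0.663

The likelihood ratio for an 'alarm' result is 0.79/0.212 = 3.7264.
Dr. Lee: prior odds 0.011/0.989 = 0.011122; posterior odds 0.041446; posterior probability 0.040.
Dr. Park: prior odds 0.346/0.654 = 0.52905; posterior odds 1.9715; posterior probability 0.663.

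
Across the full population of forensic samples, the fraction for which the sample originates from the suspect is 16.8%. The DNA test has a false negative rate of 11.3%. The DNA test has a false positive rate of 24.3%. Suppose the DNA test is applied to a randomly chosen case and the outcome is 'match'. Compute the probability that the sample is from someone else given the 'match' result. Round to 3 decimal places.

P(¬H | E) ≈ 0.576

Let H be the event that the sample originates from the suspect. P(H) = 0.168, so P(¬H) = 0.832. With E the 'match' result, P(E|H) = 0.887 and P(E|¬H) = 0.243.
P(E) = 0.887·0.168 + 0.243·0.832 = 0.14902 + 0.20218 = 0.35119.
By Bayes' theorem, P(H|E) = 0.14902 / 0.35119 = 0.424. Hence P(¬H|E) = 1 − 0.424 = 0.576.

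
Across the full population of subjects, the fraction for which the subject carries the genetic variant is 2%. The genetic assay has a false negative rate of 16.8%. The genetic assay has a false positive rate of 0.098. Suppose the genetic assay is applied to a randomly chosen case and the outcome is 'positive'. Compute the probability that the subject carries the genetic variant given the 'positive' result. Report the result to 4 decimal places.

P(H | E) ≈ 0.1477

Write H for 'the subject carries the genetic variant'. Prior odds H:¬H = 0.02/0.98 = 0.020408. For the 'positive' outcome, the likelihood ratio is 0.832/0.098 = 8.4898.
Posterior odds = 0.020408 × 8.4898 = 0.17326, so P(H|E) = 0.17326/(1+0.17326) = 0.1477.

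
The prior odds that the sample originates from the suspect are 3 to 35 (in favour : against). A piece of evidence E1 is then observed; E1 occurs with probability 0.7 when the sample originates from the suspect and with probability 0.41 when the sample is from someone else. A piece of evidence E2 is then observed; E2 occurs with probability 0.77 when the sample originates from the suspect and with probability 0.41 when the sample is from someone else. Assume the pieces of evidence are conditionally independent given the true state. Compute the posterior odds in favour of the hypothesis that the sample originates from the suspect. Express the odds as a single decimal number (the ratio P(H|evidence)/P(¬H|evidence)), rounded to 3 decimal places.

Posterior odds ≈ 0.275

Prior odds = 3/35 = 0.085714.
Likelihood ratio for E1 = 0.7/0.41 = 1.7073.
Likelihood ratio for E2 = 0.77/0.41 = 1.8780.
Posterior odds = prior odds × LR₁ × LR₂ = 0.27484.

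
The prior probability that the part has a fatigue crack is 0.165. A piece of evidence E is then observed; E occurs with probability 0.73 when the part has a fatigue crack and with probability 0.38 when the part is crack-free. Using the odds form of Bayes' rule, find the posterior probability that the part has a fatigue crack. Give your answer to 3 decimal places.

Prior odds = 0.165/(1−0.165) = 0.19760. In log-odds, ln(0.19760) = -1.6215.
Add log likelihood ratio: ln(1.9211) = 0.65287.
Posterior log-odds = -0.96861, so posterior odds = exp(-0.96861) = 0.37961. Converting, P(H|E) = 0.37961/1.3796 = 0.275.

Posterior probability ≈ 0.275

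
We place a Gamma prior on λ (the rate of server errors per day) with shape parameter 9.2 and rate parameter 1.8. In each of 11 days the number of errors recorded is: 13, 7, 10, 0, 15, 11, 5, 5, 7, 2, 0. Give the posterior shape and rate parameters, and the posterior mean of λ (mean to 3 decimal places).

Posterior: Gamma(shape=84.2, rate=12.8); mean ≈ 6.578

The Poisson likelihood adds the total count to the shape and the number of exposure periods to the rate. Here ∑xᵢ = 75 and n = 11, so shape 9.2→84.2 and rate 1.8→12.8.
E[λ | data] = 84.2/12.8 = 6.578.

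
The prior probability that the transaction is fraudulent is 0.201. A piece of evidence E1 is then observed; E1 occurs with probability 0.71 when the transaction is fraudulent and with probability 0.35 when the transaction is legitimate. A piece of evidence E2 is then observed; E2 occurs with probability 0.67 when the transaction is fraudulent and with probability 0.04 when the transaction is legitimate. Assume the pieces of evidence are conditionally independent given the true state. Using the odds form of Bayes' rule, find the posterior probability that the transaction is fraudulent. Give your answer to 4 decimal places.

Prior odds = 0.201/(1−0.201) = 0.25156.
Likelihood ratio for E1 = 0.71/0.35 = 2.0286.
Likelihood ratio for E2 = 0.67/0.04 = 16.750.
Posterior odds = prior odds × LR₁ × LR₂ = 8.5478.
Posterior probability = odds/(1+odds) = 8.5478/9.5478 = 0.8953.

Posterior probability ≈ 0.8953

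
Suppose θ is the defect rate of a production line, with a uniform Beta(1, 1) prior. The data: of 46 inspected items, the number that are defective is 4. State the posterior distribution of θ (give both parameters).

The binomial likelihood is conjugate to the Beta prior: with 4 successes and 42 failures, the posterior is Beta(1+4, 1+42) = Beta(5, 43).

Posterior: Beta(5, 43)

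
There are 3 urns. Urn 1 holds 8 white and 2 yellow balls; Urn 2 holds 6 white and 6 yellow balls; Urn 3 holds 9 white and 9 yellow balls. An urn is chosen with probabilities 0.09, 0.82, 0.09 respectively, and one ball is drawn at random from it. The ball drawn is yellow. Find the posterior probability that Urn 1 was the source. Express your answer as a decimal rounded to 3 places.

Posterior probability ≈ 0.038

Tabulate prior·likelihood by source: [1] prior 0.09, lik 0.2, product 0.01800; [2] prior 0.82, lik 0.5, product 0.4100; [3] prior 0.09, lik 0.5, product 0.04500.
Normalizing constant = 0.47300; the posterior for Urn 1 is its product over the sum, 0.01800/0.47300 = 0.038.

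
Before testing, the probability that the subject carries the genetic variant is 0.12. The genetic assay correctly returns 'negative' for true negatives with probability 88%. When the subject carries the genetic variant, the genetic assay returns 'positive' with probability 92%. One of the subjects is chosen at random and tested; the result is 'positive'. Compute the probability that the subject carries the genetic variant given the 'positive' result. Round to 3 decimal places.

Let H be the event that the subject carries the genetic variant. P(H) = 0.12, so P(¬H) = 0.88. With E the 'positive' result, P(E|H) = 0.92 and P(E|¬H) = 0.12.
P(E) = 0.92·0.12 + 0.12·0.88 = 0.11040 + 0.10560 = 0.21600.
By Bayes' theorem, P(H|E) = 0.11040 / 0.21600 = 0.511.

P(H | E) ≈ 0.511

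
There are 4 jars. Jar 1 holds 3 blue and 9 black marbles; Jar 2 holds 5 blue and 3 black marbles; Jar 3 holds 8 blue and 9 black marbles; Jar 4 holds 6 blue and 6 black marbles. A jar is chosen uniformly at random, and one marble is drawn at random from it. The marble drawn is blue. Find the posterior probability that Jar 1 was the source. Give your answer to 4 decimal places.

Posterior probability ≈ 0.1355

P(blue|Jar 1) = 0.25; P(blue|Jar 2) = 0.625; P(blue|Jar 3) = 0.4706; P(blue|Jar 4) = 0.5.
Prior × likelihood for each source: 0.25·0.25=0.06250, 0.25·0.625=0.1562, 0.25·0.4706=0.1176, 0.25·0.5=0.1250. Summing gives P(blue) = 0.46140.
P(Jar 1 | blue) = 0.06250 / 0.46140 = 0.1355.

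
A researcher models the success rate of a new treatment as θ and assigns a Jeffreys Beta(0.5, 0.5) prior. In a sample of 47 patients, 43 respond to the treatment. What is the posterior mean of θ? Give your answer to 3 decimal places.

The binomial likelihood is conjugate to the Beta prior: with 43 successes and 4 failures, the posterior is Beta(0.5+43, 0.5+4) = Beta(43.5, 4.5).
E[θ | data] = 43.5/(43.5+4.5) = 0.906.

Posterior mean ≈ 0.906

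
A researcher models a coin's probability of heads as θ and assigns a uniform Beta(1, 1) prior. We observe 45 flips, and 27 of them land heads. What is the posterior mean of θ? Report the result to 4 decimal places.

The binomial likelihood is conjugate to the Beta prior: with 27 successes and 18 failures, the posterior is Beta(1+27, 1+18) = Beta(28, 19).
Posterior mean = α/(α+β) = 28/47 = 0.5957.

Posterior mean ≈ 0.5957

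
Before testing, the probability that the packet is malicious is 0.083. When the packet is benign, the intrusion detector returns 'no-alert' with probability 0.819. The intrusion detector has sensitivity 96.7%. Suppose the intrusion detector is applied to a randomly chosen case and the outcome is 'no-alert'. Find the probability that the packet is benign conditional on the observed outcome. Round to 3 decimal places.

Write H for 'the packet is malicious'. Prior odds H:¬H = 0.083/0.917 = 0.090513. For the 'no-alert' outcome, the likelihood ratio is 0.033/0.819 = 0.040293.
Posterior odds = 0.090513 × 0.040293 = 0.0036470, so P(H|E) = 0.0036470/(1+0.0036470) = 0.004. Then P(¬H|E) = 1 − 0.004 = 0.996.

P(¬H | E) ≈ 0.996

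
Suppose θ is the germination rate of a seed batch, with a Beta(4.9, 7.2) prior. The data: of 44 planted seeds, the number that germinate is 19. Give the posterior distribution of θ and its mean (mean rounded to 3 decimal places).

Observing 19 successes and 25 failures updates Beta(4.9, 7.2) by adding the success and failure counts to the two shape parameters: α = 4.9+19 = 23.9, β = 7.2+25 = 32.2.
Posterior mean = α/(α+β) = 23.9/56.1 = 0.426.

Posterior: Beta(23.9, 32.2); mean ≈ 0.426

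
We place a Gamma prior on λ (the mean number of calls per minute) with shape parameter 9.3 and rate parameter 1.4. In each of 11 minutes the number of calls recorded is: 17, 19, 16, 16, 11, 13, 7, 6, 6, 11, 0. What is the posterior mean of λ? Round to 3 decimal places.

Posterior mean ≈ 10.589

The Poisson likelihood adds the total count to the shape and the number of exposure periods to the rate. Here ∑xᵢ = 122 and n = 11, so shape 9.3→131.3 and rate 1.4→12.4.
Posterior mean = shape/rate = 131.3/12.4 = 10.589.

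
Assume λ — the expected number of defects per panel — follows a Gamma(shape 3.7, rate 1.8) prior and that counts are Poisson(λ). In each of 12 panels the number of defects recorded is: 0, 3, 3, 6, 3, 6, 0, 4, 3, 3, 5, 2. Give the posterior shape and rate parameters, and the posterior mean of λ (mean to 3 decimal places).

Posterior: Gamma(shape=41.7, rate=13.8); mean ≈ 3.022

Total count ∑xᵢ = 38 over n = 12 panels.
Gamma is conjugate to the Poisson likelihood: posterior is Gamma(shape = 3.7+38 = 41.7, rate = 1.8+12 = 13.8).
Posterior mean = shape/rate = 41.7/13.8 = 3.022.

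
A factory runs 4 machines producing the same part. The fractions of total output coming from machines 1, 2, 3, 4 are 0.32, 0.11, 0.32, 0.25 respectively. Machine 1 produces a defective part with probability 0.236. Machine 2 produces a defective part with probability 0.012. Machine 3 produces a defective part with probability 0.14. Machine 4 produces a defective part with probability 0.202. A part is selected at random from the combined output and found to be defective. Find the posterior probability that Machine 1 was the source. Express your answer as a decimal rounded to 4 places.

Posterior probability ≈ 0.4387

Tabulate prior·likelihood by source: [1] prior 0.32, lik 0.236, product 0.07552; [2] prior 0.11, lik 0.012, product 0.001320; [3] prior 0.32, lik 0.14, product 0.04480; [4] prior 0.25, lik 0.202, product 0.05050.
Normalizing constant = 0.17214; the posterior for Machine 1 is its product over the sum, 0.07552/0.17214 = 0.4387.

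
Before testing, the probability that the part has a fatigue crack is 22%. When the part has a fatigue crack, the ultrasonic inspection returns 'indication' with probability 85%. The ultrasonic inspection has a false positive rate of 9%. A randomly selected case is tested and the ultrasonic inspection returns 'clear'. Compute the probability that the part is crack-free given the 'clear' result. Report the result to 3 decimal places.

P(¬H | E) ≈ 0.956

Write H for 'the part has a fatigue crack'. Prior odds H:¬H = 0.22/0.78 = 0.28205. For the 'clear' outcome, the likelihood ratio is 0.15/0.91 = 0.16484.
Posterior odds = 0.28205 × 0.16484 = 0.046492, so P(H|E) = 0.046492/(1+0.046492) = 0.044. Then P(¬H|E) = 1 − 0.044 = 0.956.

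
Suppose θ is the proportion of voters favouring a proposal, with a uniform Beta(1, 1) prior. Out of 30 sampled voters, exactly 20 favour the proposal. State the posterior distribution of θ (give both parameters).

Observing 20 successes and 10 failures updates Beta(1, 1) by adding the success and failure counts to the two shape parameters: α = 1+20 = 21, β = 1+10 = 11.

Posterior: Beta(21, 11)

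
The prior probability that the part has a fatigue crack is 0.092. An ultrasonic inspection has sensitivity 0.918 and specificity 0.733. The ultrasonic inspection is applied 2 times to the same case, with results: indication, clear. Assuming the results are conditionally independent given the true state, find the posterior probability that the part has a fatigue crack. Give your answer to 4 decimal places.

Let H be the event that the part has a fatigue crack; start with P(H) = 0.092. P('indication'|H) = 0.918, P('indication'|¬H) = 0.267.
Update on result 1 ('indication'): P(H) ← 0.918·0.0920 / (0.918·0.0920 + 0.267·0.9080) = 0.084456/0.32689 = 0.2584.
Update on result 2 ('clear'): P(H) ← 0.082·0.2584 / (0.082·0.2584 + 0.733·0.7416) = 0.021186/0.56481 = 0.0375.

Posterior P(H) ≈ 0.0375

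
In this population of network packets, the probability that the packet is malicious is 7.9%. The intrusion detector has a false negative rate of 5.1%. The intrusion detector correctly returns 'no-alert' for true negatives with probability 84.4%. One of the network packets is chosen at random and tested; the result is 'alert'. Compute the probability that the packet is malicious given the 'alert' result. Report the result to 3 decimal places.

Write H for 'the packet is malicious'. Prior odds H:¬H = 0.079/0.921 = 0.085776. For the 'alert' outcome, the likelihood ratio is 0.949/0.156 = 6.0833.
Posterior odds = 0.085776 × 6.0833 = 0.52181, so P(H|E) = 0.52181/(1+0.52181) = 0.343.

P(H | E) ≈ 0.343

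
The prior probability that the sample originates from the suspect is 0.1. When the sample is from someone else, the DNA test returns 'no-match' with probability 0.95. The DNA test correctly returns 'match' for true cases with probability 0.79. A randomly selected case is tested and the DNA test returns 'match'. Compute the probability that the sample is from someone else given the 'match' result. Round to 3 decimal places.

P(¬H | E) ≈ 0.363

Write H for 'the sample originates from the suspect'. Prior odds H:¬H = 0.1/0.9 = 0.11111. For the 'match' outcome, the likelihood ratio is 0.79/0.05 = 15.800.
Posterior odds = 0.11111 × 15.800 = 1.7556, so P(H|E) = 1.7556/(1+1.7556) = 0.637. Then P(¬H|E) = 1 − 0.637 = 0.363.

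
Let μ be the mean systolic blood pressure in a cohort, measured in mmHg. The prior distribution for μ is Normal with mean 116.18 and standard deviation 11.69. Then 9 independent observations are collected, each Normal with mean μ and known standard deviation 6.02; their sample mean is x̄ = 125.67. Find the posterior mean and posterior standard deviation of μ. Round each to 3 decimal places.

Posterior mean ≈ 125.398; posterior SD ≈ 1.978

With known σ, the Normal prior is conjugate. Weight on the data is w = (n/σ²)/(n/σ² + 1/τ₀²) = 0.248342/(0.248342+0.00731764) = 0.97138.
Posterior mean = w·x̄ + (1−w)·μ₀ = 0.97138·125.67 + 0.028623·116.18 = 125.398. Posterior variance = 1/(0.248342+0.00731764) = 3.91146, so SD = 1.978.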